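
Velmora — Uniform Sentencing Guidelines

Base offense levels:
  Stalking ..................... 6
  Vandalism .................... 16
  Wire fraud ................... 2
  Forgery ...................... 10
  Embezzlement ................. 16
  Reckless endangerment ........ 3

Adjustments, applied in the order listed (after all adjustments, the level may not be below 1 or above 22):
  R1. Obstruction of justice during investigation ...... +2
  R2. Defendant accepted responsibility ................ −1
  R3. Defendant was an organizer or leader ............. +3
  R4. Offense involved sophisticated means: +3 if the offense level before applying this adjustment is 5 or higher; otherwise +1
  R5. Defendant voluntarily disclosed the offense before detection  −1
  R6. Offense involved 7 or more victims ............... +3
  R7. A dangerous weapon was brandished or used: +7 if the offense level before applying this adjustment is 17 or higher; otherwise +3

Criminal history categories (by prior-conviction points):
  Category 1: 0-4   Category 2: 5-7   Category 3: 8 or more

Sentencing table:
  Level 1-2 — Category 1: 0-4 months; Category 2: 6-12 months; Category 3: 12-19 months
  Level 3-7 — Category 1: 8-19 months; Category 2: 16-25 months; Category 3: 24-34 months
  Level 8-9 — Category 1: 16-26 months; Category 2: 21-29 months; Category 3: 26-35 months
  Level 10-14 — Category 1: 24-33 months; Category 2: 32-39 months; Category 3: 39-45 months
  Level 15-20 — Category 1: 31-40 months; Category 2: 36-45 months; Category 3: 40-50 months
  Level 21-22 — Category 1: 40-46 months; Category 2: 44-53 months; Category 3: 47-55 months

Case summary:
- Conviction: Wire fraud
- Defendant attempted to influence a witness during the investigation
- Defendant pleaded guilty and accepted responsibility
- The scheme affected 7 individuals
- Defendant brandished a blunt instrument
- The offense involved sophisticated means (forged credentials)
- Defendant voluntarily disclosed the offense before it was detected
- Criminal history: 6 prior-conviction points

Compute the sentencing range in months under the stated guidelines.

21-29 months

Base offense level for wire fraud: 2.
R1 applies: 2 + 2 = 4.
R2 applies: 4 − 1 = 3.
R3 does not apply.
R4 applies (level before this adjustment is 3 < 5, so +1): 3 + 1 = 4.
R5 applies: 4 − 1 = 3.
R6 applies: 3 + 3 = 6.
R7 applies (level before this adjustment is 6 < 17, so +3): 6 + 3 = 9.
Final offense level: 9.
Criminal history: 6 prior points → Category 2 (5-7).
Level 9 falls in the 8-9 band.
Grid: Level 8-9 × Category 2 = 21-29 months.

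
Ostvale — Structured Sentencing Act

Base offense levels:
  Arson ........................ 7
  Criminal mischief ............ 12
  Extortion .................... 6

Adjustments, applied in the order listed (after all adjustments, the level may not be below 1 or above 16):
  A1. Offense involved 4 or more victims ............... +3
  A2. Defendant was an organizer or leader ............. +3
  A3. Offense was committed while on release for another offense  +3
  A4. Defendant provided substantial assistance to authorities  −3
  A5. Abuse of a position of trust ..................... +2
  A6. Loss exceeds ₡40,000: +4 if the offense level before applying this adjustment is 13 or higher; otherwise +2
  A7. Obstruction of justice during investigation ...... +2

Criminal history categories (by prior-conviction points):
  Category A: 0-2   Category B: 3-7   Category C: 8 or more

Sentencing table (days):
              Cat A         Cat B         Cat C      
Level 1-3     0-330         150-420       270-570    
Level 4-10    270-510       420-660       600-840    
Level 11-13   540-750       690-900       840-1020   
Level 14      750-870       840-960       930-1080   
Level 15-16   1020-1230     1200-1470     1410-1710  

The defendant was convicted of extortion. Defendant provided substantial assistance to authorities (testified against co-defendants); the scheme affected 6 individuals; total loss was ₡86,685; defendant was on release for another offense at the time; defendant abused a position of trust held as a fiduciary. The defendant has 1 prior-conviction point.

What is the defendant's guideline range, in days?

540-750 days

Base offense level for extortion: 6.
A1 applies: 6 + 3 = 9.
A3 applies: 9 + 3 = 12.
A4 applies: 12 − 3 = 9.
A5 applies: 9 + 2 = 11.
A6 applies (level before this adjustment is 11 < 13, so +2): 11 + 2 = 13.
A7 does not apply.
Final offense level: 13.
Criminal history: 1 prior point → Category A (0-2).
Level 13 falls in the 11-13 band.
Grid: Level 11-13 × Category A = 540-750 days.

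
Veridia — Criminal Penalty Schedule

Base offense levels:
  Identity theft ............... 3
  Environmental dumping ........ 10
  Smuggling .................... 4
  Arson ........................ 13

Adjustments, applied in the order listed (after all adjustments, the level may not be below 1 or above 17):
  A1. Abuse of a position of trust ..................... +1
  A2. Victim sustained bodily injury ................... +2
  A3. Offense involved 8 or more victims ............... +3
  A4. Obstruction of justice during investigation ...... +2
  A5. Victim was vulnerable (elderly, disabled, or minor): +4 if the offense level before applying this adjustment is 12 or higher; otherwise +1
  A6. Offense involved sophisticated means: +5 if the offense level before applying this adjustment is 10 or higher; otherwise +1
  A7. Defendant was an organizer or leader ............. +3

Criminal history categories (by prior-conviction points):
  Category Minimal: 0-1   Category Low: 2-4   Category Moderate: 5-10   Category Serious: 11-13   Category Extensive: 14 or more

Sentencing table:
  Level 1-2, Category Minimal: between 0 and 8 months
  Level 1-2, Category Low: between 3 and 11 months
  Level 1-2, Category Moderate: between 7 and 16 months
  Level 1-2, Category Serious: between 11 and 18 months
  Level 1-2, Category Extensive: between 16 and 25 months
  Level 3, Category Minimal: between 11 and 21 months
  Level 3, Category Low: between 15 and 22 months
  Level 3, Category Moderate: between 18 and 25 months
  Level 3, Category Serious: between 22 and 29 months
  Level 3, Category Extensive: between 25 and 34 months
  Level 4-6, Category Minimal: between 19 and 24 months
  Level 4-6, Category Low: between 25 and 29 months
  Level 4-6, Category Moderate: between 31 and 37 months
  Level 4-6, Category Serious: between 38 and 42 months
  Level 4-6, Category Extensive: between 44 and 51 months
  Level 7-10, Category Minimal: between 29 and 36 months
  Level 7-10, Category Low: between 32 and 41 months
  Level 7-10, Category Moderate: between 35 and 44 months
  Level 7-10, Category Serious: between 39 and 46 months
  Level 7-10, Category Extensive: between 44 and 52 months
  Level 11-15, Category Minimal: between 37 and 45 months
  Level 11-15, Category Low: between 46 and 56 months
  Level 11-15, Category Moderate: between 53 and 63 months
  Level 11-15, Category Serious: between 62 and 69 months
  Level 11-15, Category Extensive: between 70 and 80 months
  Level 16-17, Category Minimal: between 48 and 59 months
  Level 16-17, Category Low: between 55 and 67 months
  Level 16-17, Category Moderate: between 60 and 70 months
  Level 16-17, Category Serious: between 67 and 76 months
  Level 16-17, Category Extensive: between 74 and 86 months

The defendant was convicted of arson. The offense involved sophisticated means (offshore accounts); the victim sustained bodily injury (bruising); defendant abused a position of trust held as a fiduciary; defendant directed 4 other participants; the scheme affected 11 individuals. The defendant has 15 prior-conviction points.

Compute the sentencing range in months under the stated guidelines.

74-86 months

Base offense level for arson: 13.
A1 applies: 13 + 1 = 14.
A2 applies: 14 + 2 = 16.
A3 applies: 16 + 3 = 19.
A6 applies (level before this adjustment is 19 ≥ 10, so +5): 19 + 5 = 24.
A7 applies: 24 + 3 = 27.
Level 27 exceeds the maximum of 17; capped at 17.
Final offense level: 17.
Criminal history: 15 prior points → Category Extensive (14+).
Level 17 falls in the 16-17 band.
Grid: Level 16-17 × Category Extensive = 74-86 months.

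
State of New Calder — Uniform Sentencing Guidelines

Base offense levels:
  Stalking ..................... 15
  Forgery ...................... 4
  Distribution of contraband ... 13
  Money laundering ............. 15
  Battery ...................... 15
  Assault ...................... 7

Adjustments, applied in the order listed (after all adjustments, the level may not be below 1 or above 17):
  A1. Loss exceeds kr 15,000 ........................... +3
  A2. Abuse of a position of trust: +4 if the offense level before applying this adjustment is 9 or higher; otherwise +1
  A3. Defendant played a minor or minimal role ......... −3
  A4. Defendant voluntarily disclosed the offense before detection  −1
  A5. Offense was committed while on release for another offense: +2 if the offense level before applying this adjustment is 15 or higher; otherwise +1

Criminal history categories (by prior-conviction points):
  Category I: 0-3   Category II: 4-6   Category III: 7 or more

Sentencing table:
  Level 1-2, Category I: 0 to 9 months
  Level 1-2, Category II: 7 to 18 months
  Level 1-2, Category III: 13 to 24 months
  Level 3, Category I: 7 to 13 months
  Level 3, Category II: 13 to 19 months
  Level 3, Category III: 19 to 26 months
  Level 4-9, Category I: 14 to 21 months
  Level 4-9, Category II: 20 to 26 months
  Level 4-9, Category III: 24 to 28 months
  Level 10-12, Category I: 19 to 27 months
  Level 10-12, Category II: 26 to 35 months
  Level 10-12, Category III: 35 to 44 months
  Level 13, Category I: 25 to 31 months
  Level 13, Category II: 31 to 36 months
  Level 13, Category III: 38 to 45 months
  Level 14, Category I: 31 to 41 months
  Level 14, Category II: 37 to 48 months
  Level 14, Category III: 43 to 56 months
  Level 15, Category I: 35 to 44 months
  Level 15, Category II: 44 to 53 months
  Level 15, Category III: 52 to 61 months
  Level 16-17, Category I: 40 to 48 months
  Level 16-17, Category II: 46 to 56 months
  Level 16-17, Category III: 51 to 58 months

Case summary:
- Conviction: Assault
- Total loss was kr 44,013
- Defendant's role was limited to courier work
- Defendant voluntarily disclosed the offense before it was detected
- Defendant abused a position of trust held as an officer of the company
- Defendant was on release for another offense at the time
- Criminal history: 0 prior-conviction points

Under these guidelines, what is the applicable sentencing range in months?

Base offense level for assault: 7.
A1 applies: 7 + 3 = 10.
A2 applies (level before this adjustment is 10 ≥ 9, so +4): 10 + 4 = 14.
A3 applies: 14 − 3 = 11.
A4 applies: 11 − 1 = 10.
A5 applies (level before this adjustment is 10 < 15, so +1): 10 + 1 = 11.
Final offense level: 11.
Criminal history: 0 prior points → Category I (0-3).
Level 11 falls in the 10-12 band.
Grid: Level 10-12 × Category I = 19-27 months.

19-27 months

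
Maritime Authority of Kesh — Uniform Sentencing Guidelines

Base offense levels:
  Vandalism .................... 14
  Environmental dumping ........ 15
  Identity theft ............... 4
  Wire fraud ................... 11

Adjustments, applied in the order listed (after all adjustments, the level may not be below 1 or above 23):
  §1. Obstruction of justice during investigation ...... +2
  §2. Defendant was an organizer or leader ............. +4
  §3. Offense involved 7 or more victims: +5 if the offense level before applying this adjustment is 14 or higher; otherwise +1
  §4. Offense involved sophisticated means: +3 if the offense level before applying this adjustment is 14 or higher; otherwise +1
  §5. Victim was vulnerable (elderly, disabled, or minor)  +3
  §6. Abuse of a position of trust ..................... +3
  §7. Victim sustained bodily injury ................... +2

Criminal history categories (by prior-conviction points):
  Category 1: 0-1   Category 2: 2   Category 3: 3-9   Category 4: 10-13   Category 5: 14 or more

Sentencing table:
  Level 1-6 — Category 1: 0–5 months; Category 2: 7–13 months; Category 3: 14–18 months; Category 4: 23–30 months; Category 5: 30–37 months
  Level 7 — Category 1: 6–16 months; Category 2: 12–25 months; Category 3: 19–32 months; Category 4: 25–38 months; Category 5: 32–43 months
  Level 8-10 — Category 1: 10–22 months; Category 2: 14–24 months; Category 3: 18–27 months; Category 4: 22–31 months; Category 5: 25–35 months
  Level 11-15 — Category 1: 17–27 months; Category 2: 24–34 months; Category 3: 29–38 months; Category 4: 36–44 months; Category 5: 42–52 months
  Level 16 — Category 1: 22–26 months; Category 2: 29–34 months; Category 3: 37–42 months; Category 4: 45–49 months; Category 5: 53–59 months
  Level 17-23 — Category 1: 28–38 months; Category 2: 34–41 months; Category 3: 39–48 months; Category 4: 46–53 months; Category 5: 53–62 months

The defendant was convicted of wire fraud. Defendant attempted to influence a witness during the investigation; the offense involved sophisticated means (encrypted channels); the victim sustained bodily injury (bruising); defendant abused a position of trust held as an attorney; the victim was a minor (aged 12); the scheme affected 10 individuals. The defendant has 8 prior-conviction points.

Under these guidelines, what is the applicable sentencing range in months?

39-48 months

Base offense level for wire fraud: 11.
§1 applies: 11 + 2 = 13.
§2 does not apply.
§3 applies (level before this adjustment is 13 < 14, so +1): 13 + 1 = 14.
§4 applies (level before this adjustment is 14 ≥ 14, so +3): 14 + 3 = 17.
§5 applies: 17 + 3 = 20.
§6 applies: 20 + 3 = 23.
§7 applies: 23 + 2 = 25.
Level 25 exceeds the maximum of 23; capped at 23.
Final offense level: 23.
Criminal history: 8 prior points → Category 3 (3-9).
Level 23 falls in the 17-23 band.
Grid: Level 17-23 × Category 3 = 39-48 months.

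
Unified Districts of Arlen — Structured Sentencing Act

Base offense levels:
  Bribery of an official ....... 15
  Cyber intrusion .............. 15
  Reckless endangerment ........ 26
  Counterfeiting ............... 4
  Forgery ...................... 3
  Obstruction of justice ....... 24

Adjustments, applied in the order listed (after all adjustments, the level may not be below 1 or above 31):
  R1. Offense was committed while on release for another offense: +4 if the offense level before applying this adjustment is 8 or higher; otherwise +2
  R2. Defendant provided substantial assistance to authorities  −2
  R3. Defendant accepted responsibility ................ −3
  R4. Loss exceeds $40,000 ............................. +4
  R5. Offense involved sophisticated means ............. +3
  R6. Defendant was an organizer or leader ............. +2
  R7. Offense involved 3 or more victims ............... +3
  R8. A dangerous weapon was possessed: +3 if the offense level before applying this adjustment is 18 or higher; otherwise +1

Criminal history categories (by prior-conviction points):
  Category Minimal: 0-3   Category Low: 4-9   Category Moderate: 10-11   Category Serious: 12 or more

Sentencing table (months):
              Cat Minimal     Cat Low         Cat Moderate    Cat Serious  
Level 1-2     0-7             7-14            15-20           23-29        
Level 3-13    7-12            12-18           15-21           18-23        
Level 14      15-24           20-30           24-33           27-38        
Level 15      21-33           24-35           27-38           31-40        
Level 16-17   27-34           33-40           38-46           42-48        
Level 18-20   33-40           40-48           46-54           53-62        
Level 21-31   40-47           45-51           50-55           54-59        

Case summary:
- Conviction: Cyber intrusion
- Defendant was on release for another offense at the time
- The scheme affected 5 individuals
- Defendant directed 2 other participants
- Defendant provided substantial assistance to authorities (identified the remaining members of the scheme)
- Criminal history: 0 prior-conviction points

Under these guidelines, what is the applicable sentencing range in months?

Base offense level for cyber intrusion: 15.
R1 applies (level before this adjustment is 15 ≥ 8, so +4): 15 + 4 = 19.
R2 applies: 19 − 2 = 17.
R3 does not apply.
R6 applies: 17 + 2 = 19.
R7 applies: 19 + 3 = 22.
R8 does not apply.
Final offense level: 22.
Criminal history: 0 prior points → Category Minimal (0-3).
Level 22 falls in the 21-31 band.
Grid: Level 21-31 × Category Minimal = 40-47 months.

40-47 months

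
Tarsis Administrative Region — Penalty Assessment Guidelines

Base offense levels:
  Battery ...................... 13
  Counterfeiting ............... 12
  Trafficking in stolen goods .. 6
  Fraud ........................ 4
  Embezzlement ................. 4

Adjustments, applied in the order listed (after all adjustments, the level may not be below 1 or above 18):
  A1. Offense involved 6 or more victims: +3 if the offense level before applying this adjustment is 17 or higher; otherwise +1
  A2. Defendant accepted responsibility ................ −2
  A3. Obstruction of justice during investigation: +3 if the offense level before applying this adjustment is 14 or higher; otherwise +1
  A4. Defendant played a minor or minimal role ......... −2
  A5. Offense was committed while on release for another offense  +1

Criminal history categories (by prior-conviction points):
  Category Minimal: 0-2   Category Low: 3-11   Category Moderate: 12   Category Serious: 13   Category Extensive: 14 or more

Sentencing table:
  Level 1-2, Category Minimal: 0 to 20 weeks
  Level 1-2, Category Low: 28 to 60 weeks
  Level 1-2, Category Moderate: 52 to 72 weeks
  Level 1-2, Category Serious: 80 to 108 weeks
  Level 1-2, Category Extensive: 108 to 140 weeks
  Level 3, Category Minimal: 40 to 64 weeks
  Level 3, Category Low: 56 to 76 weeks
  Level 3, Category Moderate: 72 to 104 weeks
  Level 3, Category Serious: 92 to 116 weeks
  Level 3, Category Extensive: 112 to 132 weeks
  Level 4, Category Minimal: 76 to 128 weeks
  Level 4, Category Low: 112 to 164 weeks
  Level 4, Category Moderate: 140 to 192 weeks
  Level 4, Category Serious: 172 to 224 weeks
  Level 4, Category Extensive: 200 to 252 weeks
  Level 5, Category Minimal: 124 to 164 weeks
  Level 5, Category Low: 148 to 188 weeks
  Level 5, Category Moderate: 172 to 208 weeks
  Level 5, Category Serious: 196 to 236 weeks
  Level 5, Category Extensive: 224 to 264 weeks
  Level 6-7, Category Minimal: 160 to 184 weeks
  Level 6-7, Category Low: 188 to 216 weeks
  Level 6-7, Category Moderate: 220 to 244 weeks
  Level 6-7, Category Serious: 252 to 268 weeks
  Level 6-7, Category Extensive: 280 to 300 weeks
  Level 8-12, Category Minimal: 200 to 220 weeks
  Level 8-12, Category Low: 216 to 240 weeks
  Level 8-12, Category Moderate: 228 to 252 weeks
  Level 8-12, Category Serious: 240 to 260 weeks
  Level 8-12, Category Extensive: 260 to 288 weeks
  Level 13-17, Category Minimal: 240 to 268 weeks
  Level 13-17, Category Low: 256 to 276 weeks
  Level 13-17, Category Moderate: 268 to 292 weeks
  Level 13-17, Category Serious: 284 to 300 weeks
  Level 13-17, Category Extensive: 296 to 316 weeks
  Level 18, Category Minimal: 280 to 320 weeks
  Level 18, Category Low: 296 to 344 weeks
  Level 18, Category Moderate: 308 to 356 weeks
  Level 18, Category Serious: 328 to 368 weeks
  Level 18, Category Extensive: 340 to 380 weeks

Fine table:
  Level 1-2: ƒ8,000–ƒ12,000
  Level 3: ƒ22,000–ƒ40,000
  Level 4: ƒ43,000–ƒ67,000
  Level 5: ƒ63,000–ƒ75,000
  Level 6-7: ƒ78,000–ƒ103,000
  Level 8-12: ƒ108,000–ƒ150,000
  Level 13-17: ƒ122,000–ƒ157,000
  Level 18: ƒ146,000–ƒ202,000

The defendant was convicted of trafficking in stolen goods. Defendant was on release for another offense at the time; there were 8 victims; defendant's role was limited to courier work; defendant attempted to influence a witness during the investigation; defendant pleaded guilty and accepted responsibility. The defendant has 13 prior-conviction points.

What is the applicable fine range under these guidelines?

Base offense level for trafficking in stolen goods: 6.
A1 applies (level before this adjustment is 6 < 17, so +1): 6 + 1 = 7.
A2 applies: 7 − 2 = 5.
A3 applies (level before this adjustment is 5 < 14, so +1): 5 + 1 = 6.
A4 applies: 6 − 2 = 4.
A5 applies: 4 + 1 = 5.
Final offense level: 5.
Level 5 falls in the 5 band.
Fine table: Level 5 → ƒ63,000–ƒ75,000.

ƒ63,000–ƒ75,000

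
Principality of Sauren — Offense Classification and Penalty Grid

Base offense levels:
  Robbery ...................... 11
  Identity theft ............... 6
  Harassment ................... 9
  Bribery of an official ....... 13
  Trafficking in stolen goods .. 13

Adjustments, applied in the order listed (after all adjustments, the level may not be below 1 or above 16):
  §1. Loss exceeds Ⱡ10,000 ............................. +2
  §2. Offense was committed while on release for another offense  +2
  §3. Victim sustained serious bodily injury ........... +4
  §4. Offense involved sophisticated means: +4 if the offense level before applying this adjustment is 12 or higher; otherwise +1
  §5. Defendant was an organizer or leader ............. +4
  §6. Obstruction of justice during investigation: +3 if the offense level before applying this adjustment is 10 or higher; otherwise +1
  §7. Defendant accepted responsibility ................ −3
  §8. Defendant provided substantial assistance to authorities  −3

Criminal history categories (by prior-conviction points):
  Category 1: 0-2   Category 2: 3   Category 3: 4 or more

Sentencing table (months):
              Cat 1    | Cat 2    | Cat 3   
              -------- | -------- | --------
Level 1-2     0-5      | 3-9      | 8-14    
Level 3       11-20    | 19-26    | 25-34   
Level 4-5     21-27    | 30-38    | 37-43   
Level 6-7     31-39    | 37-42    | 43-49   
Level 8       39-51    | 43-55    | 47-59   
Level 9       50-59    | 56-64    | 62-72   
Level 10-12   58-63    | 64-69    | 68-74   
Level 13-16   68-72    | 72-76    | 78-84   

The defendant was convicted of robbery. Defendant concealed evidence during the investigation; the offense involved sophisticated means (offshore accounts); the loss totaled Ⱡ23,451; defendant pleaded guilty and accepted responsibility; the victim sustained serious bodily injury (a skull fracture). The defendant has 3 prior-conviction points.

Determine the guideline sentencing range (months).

72-76 months

Base offense level for robbery: 11.
§1 applies: 11 + 2 = 13.
§3 applies: 13 + 4 = 17.
§4 applies (level before this adjustment is 17 ≥ 12, so +4): 17 + 4 = 21.
§5 does not apply.
§6 applies (level before this adjustment is 21 ≥ 10, so +3): 21 + 3 = 24.
§7 applies: 24 − 3 = 21.
§8 does not apply.
Level 21 exceeds the maximum of 16; capped at 16.
Final offense level: 16.
Criminal history: 3 prior points → Category 2 (3).
Level 16 falls in the 13-16 band.
Grid: Level 13-16 × Category 2 = 72-76 months.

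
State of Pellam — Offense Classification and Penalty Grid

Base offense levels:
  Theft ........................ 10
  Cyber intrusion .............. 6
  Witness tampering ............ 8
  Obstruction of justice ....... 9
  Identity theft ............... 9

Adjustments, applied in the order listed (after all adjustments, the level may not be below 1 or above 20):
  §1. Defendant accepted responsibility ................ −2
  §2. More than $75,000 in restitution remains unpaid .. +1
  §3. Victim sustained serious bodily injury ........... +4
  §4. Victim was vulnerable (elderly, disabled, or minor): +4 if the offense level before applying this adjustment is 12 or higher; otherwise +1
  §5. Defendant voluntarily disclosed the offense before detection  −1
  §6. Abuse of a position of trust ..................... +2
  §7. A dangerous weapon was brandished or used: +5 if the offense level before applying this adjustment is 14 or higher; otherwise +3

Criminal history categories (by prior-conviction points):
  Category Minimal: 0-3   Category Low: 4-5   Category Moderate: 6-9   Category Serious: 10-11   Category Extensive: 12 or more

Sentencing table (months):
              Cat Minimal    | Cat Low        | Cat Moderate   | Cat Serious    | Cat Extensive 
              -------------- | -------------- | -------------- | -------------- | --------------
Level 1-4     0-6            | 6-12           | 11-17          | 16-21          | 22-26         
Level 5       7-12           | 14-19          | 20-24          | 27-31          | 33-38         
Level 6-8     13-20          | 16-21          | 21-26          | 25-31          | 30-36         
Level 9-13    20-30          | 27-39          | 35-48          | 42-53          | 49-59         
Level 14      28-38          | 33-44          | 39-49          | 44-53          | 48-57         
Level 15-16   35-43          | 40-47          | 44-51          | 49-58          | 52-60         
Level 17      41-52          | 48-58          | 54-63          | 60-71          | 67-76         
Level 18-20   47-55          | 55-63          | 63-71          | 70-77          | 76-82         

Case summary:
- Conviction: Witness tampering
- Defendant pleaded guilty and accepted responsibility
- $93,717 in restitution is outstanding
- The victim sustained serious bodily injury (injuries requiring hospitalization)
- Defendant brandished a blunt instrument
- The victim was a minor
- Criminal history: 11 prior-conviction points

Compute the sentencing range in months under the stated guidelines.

49-58 months

Base offense level for witness tampering: 8.
§1 applies: 8 − 2 = 6.
§2 applies: 6 + 1 = 7.
§3 applies: 7 + 4 = 11.
§4 applies (level before this adjustment is 11 < 12, so +1): 11 + 1 = 12.
§5 does not apply.
§6 does not apply.
§7 applies (level before this adjustment is 12 < 14, so +3): 12 + 3 = 15.
Final offense level: 15.
Criminal history: 11 prior points → Category Serious (10-11).
Level 15 falls in the 15-16 band.
Grid: Level 15-16 × Category Serious = 49-58 months.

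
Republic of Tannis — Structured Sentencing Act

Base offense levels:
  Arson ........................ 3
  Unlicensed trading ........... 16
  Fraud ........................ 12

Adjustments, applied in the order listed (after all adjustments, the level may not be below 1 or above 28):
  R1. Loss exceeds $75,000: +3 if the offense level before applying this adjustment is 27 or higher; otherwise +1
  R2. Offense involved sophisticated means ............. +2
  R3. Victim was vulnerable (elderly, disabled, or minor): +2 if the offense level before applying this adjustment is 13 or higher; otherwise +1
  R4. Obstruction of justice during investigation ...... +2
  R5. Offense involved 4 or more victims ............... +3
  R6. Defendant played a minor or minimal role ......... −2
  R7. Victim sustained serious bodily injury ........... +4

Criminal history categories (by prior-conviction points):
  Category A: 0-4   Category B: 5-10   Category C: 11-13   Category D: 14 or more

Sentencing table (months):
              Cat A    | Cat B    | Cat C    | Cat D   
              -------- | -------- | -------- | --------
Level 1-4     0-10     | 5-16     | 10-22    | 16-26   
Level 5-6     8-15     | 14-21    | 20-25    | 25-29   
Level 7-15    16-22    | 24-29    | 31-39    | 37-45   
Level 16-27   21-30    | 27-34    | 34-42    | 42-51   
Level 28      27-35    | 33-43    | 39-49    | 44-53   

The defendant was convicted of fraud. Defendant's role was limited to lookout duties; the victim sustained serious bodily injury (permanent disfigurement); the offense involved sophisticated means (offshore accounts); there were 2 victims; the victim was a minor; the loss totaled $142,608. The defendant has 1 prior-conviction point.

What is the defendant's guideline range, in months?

Base offense level for fraud: 12.
R1 applies (level before this adjustment is 12 < 27, so +1): 12 + 1 = 13.
R2 applies: 13 + 2 = 15.
R3 applies (level before this adjustment is 15 ≥ 13, so +2): 15 + 2 = 17.
R6 applies: 17 − 2 = 15.
R7 applies: 15 + 4 = 19.
Final offense level: 19.
Criminal history: 1 prior point → Category A (0-4).
Level 19 falls in the 16-27 band.
Grid: Level 16-27 × Category A = 21-30 months.

21-30 months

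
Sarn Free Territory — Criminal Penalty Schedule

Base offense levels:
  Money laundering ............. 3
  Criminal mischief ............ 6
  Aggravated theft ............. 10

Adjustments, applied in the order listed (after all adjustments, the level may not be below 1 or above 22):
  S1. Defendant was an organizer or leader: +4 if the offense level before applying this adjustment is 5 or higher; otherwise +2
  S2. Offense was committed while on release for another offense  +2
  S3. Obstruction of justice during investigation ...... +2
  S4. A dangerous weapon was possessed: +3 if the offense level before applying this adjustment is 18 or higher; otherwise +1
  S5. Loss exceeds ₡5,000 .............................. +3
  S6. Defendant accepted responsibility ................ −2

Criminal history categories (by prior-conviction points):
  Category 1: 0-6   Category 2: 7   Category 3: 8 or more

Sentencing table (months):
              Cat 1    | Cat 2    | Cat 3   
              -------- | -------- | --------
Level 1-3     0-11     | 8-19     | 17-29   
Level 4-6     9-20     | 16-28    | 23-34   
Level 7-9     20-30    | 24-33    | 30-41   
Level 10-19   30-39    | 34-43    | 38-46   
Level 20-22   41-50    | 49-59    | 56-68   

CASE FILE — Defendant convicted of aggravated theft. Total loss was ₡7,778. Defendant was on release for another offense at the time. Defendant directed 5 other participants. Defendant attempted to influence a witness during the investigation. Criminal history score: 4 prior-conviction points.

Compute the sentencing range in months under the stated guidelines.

Base offense level for aggravated theft: 10.
S1 applies (level before this adjustment is 10 ≥ 5, so +4): 10 + 4 = 14.
S2 applies: 14 + 2 = 16.
S3 applies: 16 + 2 = 18.
S5 applies: 18 + 3 = 21.
S6 does not apply.
Final offense level: 21.
Criminal history: 4 prior points → Category 1 (0-6).
Level 21 falls in the 20-22 band.
Grid: Level 20-22 × Category 1 = 41-50 months.

41-50 months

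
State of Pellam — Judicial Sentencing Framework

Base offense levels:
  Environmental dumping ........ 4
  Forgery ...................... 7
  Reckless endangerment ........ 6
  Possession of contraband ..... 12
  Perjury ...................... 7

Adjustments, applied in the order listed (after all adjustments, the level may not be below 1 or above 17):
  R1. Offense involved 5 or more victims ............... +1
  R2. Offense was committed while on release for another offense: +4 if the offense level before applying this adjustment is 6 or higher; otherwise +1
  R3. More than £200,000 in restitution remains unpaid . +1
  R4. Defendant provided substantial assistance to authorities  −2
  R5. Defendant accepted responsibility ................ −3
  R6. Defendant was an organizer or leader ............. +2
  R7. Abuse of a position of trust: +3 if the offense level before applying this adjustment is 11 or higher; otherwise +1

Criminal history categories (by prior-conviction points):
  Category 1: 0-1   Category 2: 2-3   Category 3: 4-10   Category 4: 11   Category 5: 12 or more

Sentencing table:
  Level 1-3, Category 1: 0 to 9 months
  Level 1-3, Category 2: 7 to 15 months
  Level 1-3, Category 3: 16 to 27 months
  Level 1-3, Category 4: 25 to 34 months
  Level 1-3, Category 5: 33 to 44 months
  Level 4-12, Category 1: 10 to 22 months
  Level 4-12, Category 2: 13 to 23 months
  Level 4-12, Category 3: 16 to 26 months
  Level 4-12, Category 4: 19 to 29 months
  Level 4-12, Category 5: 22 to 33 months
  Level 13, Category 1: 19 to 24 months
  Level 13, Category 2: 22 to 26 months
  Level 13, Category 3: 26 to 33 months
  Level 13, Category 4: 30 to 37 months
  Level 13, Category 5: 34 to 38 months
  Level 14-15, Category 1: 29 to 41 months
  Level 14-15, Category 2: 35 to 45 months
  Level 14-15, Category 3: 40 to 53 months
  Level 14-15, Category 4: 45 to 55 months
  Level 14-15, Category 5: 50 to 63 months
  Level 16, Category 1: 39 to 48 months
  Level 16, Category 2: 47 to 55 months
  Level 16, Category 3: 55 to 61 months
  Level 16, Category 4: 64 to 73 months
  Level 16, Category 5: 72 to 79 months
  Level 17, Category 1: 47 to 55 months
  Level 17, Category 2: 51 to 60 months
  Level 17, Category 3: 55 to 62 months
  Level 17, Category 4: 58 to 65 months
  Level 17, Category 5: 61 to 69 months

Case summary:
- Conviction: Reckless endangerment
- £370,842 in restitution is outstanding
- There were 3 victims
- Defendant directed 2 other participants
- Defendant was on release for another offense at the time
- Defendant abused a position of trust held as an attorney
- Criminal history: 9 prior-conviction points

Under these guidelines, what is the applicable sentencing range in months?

55-61 months

Base offense level for reckless endangerment: 6.
R1 does not apply.
R2 applies (level before this adjustment is 6 ≥ 6, so +4): 6 + 4 = 10.
R3 applies: 10 + 1 = 11.
R6 applies: 11 + 2 = 13.
R7 applies (level before this adjustment is 13 ≥ 11, so +3): 13 + 3 = 16.
Final offense level: 16.
Criminal history: 9 prior points → Category 3 (4-10).
Level 16 falls in the 16 band.
Grid: Level 16 × Category 3 = 55-61 months.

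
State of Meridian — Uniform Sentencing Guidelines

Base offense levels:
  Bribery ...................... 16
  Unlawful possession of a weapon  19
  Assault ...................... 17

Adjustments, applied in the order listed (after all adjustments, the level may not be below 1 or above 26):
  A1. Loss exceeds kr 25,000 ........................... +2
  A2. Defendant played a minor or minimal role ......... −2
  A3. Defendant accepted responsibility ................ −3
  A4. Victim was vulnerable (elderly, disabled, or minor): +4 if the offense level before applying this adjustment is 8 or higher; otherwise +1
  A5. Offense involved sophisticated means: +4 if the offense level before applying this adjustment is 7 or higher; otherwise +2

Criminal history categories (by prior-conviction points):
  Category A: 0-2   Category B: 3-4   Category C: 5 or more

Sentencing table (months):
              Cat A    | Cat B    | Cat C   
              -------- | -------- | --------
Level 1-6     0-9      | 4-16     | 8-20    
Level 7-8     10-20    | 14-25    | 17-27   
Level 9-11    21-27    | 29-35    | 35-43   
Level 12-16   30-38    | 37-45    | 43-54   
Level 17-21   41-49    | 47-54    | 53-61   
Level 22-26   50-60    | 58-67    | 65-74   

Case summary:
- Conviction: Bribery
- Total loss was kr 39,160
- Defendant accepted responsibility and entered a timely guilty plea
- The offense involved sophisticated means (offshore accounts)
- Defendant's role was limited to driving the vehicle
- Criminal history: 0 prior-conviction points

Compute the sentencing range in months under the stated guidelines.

Base offense level for bribery: 16.
A1 applies: 16 + 2 = 18.
A2 applies: 18 − 2 = 16.
A3 applies: 16 − 3 = 13.
A4 does not apply.
A5 applies (level before this adjustment is 13 ≥ 7, so +4): 13 + 4 = 17.
Final offense level: 17.
Criminal history: 0 prior points → Category A (0-2).
Level 17 falls in the 17-21 band.
Grid: Level 17-21 × Category A = 41-49 months.

41-49 months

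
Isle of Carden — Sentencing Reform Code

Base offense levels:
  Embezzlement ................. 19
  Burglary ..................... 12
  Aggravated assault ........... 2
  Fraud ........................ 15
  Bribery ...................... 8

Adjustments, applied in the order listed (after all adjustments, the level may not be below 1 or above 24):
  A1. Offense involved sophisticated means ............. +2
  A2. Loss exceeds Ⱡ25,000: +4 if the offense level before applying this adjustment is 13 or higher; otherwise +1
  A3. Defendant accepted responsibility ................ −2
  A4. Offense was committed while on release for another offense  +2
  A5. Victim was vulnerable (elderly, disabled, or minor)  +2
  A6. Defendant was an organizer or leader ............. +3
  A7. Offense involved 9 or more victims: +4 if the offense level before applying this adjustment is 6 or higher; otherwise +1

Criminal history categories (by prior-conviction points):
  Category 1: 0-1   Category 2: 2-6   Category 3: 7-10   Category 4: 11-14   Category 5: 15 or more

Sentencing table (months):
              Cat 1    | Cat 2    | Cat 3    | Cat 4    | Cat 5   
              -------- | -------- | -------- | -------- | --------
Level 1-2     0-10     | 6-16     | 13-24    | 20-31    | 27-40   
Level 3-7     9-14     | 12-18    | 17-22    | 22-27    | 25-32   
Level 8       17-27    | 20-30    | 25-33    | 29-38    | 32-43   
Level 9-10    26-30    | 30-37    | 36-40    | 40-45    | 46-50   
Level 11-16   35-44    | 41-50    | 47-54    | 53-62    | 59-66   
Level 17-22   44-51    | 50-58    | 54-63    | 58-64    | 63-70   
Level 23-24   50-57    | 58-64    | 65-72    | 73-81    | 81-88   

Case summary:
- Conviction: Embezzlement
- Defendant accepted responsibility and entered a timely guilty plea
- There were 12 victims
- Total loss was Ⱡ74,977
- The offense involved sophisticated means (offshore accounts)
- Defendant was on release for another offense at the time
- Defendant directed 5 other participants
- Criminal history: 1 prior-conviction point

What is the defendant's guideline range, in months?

50-57 months

Base offense level for embezzlement: 19.
A1 applies: 19 + 2 = 21.
A2 applies (level before this adjustment is 21 ≥ 13, so +4): 21 + 4 = 25.
A3 applies: 25 − 2 = 23.
A4 applies: 23 + 2 = 25.
A6 applies: 25 + 3 = 28.
A7 applies (level before this adjustment is 28 ≥ 6, so +4): 28 + 4 = 32.
Level 32 exceeds the maximum of 24; capped at 24.
Final offense level: 24.
Criminal history: 1 prior point → Category 1 (0-1).
Level 24 falls in the 23-24 band.
Grid: Level 23-24 × Category 1 = 50-57 months.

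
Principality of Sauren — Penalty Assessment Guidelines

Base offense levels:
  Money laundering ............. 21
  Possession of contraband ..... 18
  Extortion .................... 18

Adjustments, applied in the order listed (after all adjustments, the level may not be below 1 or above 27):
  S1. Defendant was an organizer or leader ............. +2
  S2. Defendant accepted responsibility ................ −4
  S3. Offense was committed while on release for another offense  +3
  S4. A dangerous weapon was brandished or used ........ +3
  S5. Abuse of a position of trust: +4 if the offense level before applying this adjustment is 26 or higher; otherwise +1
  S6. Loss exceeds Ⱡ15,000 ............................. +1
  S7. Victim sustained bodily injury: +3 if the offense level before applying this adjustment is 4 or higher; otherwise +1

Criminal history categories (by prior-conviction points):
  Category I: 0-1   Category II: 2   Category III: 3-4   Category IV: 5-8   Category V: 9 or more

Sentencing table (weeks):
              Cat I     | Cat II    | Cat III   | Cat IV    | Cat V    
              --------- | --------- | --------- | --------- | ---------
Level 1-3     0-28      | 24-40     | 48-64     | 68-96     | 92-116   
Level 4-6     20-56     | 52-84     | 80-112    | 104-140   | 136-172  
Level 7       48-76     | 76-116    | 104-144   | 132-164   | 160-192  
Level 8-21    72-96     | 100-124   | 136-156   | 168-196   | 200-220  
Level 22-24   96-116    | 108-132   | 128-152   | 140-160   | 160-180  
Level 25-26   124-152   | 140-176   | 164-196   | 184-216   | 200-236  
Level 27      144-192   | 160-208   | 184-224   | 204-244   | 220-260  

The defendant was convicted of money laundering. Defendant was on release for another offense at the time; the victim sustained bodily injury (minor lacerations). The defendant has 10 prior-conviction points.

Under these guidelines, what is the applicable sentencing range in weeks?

Base offense level for money laundering: 21.
S1 does not apply.
S2 does not apply.
S3 applies: 21 + 3 = 24.
S4 does not apply.
S6 does not apply.
S7 applies (level before this adjustment is 24 ≥ 4, so +3): 24 + 3 = 27.
Final offense level: 27.
Criminal history: 10 prior points → Category V (9+).
Level 27 falls in the 27 band.
Grid: Level 27 × Category V = 220-260 weeks.

220-260 weeks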